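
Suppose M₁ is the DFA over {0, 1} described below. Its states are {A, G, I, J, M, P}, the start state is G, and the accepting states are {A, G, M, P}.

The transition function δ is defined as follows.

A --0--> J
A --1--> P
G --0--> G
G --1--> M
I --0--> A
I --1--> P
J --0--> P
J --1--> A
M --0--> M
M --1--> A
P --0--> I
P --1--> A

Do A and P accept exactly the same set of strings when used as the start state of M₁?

Initial partition by acceptance: {A,G,M,P} | {I,J}.
Refine {A,G,M,P} on symbol 0: members go to different blocks, giving {A,P} and {G,M}.
Split {G,M} by δ(·,1) → {G} and {M}.
No further refinement is possible. Final partition (4 blocks): {A,P} | {I,J} | {G} | {M}.
A and P lie in the same block of the stable partition, so they are equivalent — no string distinguishes them.

Yes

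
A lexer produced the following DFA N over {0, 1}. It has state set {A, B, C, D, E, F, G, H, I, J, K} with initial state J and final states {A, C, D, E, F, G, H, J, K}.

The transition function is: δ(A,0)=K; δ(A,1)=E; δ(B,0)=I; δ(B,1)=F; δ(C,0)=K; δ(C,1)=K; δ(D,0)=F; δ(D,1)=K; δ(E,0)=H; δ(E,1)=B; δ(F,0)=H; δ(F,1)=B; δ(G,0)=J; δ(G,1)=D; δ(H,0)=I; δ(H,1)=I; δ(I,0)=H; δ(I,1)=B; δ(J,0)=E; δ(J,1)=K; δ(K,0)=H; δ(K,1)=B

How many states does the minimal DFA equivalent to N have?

First remove the unreachable states {A,C,D,G}; 7 states remain.
Initial partition by acceptance: {E,F,H,J,K} | {B,I}.
Refine {E,F,H,J,K} on symbol 0: members go to different blocks, giving {E,F,J,K} and {H}.
Split {E,F,J,K} by δ(·,0) → {E,F,K} and {J}.
On input 0, block {B,I} splits into {B} and {I}.
No further refinement is possible. Final partition (5 blocks): {E,F,K} | {B} | {H} | {J} | {I}.

5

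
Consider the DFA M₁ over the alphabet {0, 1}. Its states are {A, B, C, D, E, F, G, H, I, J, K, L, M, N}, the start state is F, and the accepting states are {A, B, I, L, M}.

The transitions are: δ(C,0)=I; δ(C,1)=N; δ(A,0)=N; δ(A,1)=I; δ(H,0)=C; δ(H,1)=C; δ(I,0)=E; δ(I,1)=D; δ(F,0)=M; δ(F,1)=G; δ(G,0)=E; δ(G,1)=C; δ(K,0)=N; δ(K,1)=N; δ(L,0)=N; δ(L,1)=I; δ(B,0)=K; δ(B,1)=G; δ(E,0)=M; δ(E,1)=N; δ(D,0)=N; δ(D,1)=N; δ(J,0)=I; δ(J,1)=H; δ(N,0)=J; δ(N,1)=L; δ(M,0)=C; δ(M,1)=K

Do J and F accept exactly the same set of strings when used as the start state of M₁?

Yes

Reachable states from the start: {C,D,E,F,G,H,I,J,K,L,M,N}. Unreachable: {A,B} — drop them.
Initial partition by acceptance: {I,L,M} | {C,D,E,F,G,H,J,K,N}.
Refine {I,L,M} on symbol 1: members go to different blocks, giving {I,M} and {L}.
Split {C,D,E,F,G,H,J,K,N} by δ(·,0) → {D,G,H,K,N} and {C,E,F,J}.
On input 0, block {D,G,H,K,N} splits into {G,H,N} and {D,K}.
Refine {G,H,N} on symbol 1: members go to different blocks, giving {G,H} and {N}.
On input 1, block {C,E,F,J} splits into {C,E} and {F,J}.
The partition is now stable with 7 blocks: {I,M} | {G,H} | {L} | {C,E} | {D,K} | {N} | {F,J}.
J and F lie in the same block of the stable partition, so they are equivalent — no string distinguishes them.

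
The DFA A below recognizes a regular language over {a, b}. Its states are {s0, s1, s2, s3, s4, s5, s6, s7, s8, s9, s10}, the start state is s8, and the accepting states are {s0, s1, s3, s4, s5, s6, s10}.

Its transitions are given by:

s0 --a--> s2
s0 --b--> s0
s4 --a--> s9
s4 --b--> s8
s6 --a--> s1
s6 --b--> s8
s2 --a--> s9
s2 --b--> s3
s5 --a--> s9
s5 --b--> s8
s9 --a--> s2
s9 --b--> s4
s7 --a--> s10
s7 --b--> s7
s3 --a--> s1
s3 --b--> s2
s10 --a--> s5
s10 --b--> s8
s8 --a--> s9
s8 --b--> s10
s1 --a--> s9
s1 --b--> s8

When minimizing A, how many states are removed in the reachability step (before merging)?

BFS from s8 reaches {s1, s2, s3, s4, s5, s8, s9, s10}; the 3 state(s) s0, s6, s7 are never visited.

3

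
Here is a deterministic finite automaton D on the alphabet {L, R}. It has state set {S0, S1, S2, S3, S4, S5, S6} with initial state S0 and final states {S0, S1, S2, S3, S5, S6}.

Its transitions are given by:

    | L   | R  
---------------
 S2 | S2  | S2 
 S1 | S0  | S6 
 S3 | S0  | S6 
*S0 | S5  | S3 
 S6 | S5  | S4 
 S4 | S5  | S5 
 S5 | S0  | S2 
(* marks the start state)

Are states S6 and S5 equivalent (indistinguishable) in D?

First remove the unreachable states {S1}; 6 states remain.
P0 = {S0,S2,S3,S5,S6} | {S4}.
Refine {S0,S2,S3,S5,S6} on symbol R: members go to different blocks, giving {S0,S2,S3,S5} and {S6}.
Split {S0,S2,S3,S5} by δ(·,R) → {S0,S2,S5} and {S3}.
Refine {S0,S2,S5} on symbol R: members go to different blocks, giving {S2,S5} and {S0}.
On input L, block {S2,S5} splits into {S2} and {S5}.
No further refinement is possible. Final partition (6 blocks): {S2} | {S4} | {S6} | {S3} | {S0} | {S5}.
S6 and S5 end up in different blocks, so they are distinguishable. For instance, the string 'R' is accepted from only S5.

No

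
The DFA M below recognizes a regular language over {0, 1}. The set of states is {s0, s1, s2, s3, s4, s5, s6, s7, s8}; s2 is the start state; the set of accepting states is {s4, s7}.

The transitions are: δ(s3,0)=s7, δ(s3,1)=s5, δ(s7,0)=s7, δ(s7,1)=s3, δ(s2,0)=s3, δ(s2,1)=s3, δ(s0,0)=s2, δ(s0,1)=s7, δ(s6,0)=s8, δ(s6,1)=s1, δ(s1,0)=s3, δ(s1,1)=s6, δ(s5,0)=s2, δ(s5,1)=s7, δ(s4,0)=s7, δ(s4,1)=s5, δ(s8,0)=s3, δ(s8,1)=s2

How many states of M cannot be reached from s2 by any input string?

5

No path from s2 leads to s0, s1, s4, s6, s8; the other 4 states are all reachable.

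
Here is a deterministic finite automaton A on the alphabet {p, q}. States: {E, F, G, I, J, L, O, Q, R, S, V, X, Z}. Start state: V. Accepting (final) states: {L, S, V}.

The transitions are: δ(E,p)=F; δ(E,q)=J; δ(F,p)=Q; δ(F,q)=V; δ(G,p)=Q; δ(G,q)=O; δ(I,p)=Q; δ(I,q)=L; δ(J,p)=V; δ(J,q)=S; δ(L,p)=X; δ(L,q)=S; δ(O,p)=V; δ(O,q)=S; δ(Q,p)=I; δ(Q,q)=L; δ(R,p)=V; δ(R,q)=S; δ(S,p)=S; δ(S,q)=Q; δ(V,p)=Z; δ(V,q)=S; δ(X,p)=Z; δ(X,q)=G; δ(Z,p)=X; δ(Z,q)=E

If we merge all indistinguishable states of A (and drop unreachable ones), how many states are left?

6

Reachable states from the start: {E,F,G,I,J,L,O,Q,S,V,X,Z}. Unreachable: {R} — drop them.
P0 = {L,S,V} | {E,F,G,I,J,O,Q,X,Z}.
Refine {L,S,V} on symbol p: members go to different blocks, giving {L,V} and {S}.
Refine {E,F,G,I,J,O,Q,X,Z} on symbol p: members go to different blocks, giving {E,F,G,I,Q,X,Z} and {J,O}.
Split {E,F,G,I,Q,X,Z} by δ(·,q) → {F,I,Q} and {E,G} and {X,Z}.
Stable partition: {L,V} | {F,I,Q} | {S} | {J,O} | {E,G} | {X,Z} — 6 equivalence classes.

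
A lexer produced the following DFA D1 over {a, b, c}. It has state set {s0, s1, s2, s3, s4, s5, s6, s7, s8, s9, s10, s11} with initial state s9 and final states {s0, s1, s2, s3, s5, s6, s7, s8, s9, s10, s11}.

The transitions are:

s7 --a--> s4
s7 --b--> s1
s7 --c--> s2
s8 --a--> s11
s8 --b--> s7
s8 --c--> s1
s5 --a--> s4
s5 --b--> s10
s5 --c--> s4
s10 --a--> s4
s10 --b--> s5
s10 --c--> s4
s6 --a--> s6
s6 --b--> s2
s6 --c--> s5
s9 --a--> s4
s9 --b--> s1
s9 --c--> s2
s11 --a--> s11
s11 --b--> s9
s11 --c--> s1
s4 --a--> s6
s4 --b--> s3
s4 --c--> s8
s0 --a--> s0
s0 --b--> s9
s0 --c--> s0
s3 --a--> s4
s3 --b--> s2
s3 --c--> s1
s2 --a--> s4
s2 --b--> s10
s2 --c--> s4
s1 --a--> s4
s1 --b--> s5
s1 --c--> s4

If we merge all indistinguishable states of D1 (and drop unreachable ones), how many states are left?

First remove the unreachable states {s0}; 11 states remain.
P0 = {s1,s2,s3,s5,s6,s7,s8,s9,s10,s11} | {s4}.
On input a, block {s1,s2,s3,s5,s6,s7,s8,s9,s10,s11} splits into {s1,s2,s3,s5,s7,s9,s10} and {s6,s8,s11}.
Refine {s1,s2,s3,s5,s7,s9,s10} on symbol c: members go to different blocks, giving {s1,s2,s5,s10} and {s3,s7,s9}.
Refine {s6,s8,s11} on symbol b: members go to different blocks, giving {s8,s11} and {s6}.
The partition is now stable with 5 blocks: {s1,s2,s5,s10} | {s4} | {s8,s11} | {s3,s7,s9} | {s6}.

5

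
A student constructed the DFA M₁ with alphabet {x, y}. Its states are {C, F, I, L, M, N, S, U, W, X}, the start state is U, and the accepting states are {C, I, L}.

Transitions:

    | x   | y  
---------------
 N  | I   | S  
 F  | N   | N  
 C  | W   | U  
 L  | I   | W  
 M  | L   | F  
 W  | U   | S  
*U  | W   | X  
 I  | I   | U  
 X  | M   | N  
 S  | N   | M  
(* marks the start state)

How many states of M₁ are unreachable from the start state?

BFS from U reaches {F, I, L, M, N, S, U, W, X}; the 1 state(s) C are never visited.

1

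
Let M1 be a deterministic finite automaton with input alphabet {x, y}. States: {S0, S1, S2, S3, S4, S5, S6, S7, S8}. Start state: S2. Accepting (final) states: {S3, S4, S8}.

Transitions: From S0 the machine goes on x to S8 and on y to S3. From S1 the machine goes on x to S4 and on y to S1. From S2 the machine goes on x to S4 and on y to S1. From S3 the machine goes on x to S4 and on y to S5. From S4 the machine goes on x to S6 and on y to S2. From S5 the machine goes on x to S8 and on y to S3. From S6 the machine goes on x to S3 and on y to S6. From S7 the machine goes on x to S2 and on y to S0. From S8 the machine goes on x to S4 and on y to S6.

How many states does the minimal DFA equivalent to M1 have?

First remove the unreachable states {S0,S7}; 7 states remain.
Initial partition by acceptance: {S3,S4,S8} | {S1,S2,S5,S6}.
Refine {S3,S4,S8} on symbol x: members go to different blocks, giving {S3,S8} and {S4}.
Split {S1,S2,S5,S6} by δ(·,x) → {S1,S2} and {S5,S6}.
On input y, block {S5,S6} splits into {S5} and {S6}.
Split {S3,S8} by δ(·,y) → {S3} and {S8}.
The partition is now stable with 6 blocks: {S3} | {S1,S2} | {S4} | {S5} | {S6} | {S8}.

6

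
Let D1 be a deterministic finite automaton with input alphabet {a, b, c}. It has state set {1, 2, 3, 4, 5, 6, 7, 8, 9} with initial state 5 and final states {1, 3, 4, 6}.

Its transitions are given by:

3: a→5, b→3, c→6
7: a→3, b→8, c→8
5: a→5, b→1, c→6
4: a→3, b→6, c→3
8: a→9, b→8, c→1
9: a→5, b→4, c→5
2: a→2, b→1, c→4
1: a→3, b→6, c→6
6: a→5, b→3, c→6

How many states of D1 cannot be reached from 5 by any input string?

5

No path from 5 leads to 2, 4, 7, 8, 9; the other 4 states are all reachable.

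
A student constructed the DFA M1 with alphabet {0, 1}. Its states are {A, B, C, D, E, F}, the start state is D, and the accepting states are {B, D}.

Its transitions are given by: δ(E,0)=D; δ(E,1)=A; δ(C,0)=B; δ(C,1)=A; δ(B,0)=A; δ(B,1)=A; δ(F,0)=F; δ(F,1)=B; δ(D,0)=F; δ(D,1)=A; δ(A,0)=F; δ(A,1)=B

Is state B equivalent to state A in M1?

No

Reachable states from the start: {A,B,D,F}. Unreachable: {C,E} — drop them.
Start with accepting vs non-accepting: {B,D} | {A,F}.
No further refinement is possible. Final partition (2 blocks): {B,D} | {A,F}.
B and A end up in different blocks, so they are distinguishable. For instance, the string 'ε' is accepted from only B.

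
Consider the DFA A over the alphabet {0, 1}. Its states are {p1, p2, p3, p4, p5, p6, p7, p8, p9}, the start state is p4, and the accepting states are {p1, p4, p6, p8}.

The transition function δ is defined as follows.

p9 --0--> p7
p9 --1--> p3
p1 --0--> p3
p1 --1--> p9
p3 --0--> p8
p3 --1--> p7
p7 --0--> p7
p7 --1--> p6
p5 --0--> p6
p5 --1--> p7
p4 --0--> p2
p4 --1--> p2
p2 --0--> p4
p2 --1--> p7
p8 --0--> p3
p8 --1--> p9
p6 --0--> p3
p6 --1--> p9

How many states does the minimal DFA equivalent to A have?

6

Reachable states from the start: {p2,p3,p4,p6,p7,p8,p9}. Unreachable: {p1,p5} — drop them.
Initial partition by acceptance: {p4,p6,p8} | {p2,p3,p7,p9}.
Split {p2,p3,p7,p9} by δ(·,0) → {p2,p3} and {p7,p9}.
Refine {p4,p6,p8} on symbol 1: members go to different blocks, giving {p6,p8} and {p4}.
Split {p2,p3} by δ(·,0) → {p2} and {p3}.
On input 1, block {p7,p9} splits into {p7} and {p9}.
The partition is now stable with 6 blocks: {p6,p8} | {p2} | {p7} | {p4} | {p3} | {p9}.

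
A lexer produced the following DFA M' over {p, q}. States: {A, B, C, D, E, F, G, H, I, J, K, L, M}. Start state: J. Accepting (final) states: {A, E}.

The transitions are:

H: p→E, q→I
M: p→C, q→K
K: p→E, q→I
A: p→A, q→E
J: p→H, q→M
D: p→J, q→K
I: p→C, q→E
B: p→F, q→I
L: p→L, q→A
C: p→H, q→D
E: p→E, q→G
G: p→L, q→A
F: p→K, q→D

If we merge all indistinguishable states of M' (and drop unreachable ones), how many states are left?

Reachable states from the start: {A,C,D,E,G,H,I,J,K,L,M}. Unreachable: {B,F} — drop them.
P0 = {A,E} | {C,D,G,H,I,J,K,L,M}.
On input q, block {A,E} splits into {A} and {E}.
Refine {C,D,G,H,I,J,K,L,M} on symbol p: members go to different blocks, giving {C,D,G,I,J,L,M} and {H,K}.
Refine {C,D,G,I,J,L,M} on symbol p: members go to different blocks, giving {D,G,I,L,M} and {C,J}.
On input p, block {D,G,I,L,M} splits into {D,I,M} and {G,L}.
On input q, block {D,I,M} splits into {D,M} and {I}.
The partition is now stable with 7 blocks: {A} | {D,M} | {E} | {H,K} | {C,J} | {G,L} | {I}.

7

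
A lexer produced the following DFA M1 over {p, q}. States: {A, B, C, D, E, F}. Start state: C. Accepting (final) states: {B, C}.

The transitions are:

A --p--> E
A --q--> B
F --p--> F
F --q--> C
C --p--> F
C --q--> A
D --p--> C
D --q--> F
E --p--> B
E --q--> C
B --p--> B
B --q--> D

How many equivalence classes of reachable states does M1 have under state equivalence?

All states are reachable from the start state.
Start with accepting vs non-accepting: {B,C} | {A,D,E,F}.
Refine {B,C} on symbol p: members go to different blocks, giving {B} and {C}.
Split {A,D,E,F} by δ(·,p) → {A,F} and {D} and {E}.
On input p, block {A,F} splits into {A} and {F}.
No further refinement is possible. Final partition (6 blocks): {B} | {A} | {C} | {D} | {E} | {F}.

6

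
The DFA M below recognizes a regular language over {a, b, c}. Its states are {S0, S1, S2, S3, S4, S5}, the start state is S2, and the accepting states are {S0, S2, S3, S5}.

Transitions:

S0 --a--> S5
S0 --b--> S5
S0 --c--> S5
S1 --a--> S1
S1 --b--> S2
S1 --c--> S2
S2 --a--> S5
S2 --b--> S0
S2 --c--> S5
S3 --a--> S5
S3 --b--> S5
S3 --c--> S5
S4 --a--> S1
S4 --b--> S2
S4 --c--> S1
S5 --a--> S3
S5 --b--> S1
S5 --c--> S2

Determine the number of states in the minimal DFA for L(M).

4

States {S4} cannot be reached from the start state, so discard them.
Start with accepting vs non-accepting: {S0,S2,S3,S5} | {S1}.
Refine {S0,S2,S3,S5} on symbol b: members go to different blocks, giving {S0,S2,S3} and {S5}.
On input b, block {S0,S2,S3} splits into {S0,S3} and {S2}.
No further refinement is possible. Final partition (4 blocks): {S0,S3} | {S1} | {S5} | {S2}.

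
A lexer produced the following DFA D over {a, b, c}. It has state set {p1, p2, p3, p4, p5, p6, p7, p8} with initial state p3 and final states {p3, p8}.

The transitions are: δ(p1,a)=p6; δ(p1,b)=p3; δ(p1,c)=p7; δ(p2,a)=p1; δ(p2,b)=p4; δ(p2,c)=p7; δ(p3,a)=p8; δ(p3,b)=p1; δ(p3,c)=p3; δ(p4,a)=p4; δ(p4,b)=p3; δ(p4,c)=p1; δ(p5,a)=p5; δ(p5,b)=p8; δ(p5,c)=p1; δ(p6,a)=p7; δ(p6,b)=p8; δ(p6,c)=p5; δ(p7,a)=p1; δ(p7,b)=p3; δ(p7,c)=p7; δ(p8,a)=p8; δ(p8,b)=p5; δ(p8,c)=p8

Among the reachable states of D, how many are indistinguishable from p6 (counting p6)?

Reachable states from the start: {p1,p3,p5,p6,p7,p8}. Unreachable: {p2,p4} — drop them.
P0 = {p3,p8} | {p1,p5,p6,p7}.
Stable partition: {p3,p8} | {p1,p5,p6,p7} — 2 equivalence classes.
State p6 belongs to the block {p1,p5,p6,p7}, which has 4 states.

4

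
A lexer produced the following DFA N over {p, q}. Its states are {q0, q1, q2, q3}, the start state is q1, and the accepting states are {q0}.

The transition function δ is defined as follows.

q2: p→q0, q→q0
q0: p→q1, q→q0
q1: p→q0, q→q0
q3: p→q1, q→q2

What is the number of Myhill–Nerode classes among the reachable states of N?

Reachable states from the start: {q0,q1}. Unreachable: {q2,q3} — drop them.
Initial partition by acceptance: {q0} | {q1}.
The partition is now stable with 2 blocks: {q0} | {q1}.

2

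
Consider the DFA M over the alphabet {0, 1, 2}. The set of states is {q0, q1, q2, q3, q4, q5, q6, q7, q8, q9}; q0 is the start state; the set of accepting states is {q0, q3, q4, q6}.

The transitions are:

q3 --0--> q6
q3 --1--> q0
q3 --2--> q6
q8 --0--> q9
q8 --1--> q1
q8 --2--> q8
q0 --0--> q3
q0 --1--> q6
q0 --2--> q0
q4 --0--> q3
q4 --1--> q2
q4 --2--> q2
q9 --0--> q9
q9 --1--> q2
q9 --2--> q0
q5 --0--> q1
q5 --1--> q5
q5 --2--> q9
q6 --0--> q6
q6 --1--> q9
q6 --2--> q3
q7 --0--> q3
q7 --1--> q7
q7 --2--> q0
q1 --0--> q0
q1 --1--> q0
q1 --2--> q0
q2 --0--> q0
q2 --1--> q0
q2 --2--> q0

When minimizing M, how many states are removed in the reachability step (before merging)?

BFS from q0 reaches {q0, q2, q3, q6, q9}; the 5 state(s) q1, q4, q5, q7, q8 are never visited.

5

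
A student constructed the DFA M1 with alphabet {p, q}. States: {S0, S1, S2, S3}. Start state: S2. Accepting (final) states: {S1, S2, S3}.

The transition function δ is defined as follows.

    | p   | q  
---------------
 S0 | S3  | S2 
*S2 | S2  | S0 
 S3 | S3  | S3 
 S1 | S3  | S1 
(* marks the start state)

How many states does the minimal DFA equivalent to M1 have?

3

First remove the unreachable states {S1}; 3 states remain.
Initial partition by acceptance: {S2,S3} | {S0}.
Refine {S2,S3} on symbol q: members go to different blocks, giving {S2} and {S3}.
The partition is now stable with 3 blocks: {S2} | {S0} | {S3}.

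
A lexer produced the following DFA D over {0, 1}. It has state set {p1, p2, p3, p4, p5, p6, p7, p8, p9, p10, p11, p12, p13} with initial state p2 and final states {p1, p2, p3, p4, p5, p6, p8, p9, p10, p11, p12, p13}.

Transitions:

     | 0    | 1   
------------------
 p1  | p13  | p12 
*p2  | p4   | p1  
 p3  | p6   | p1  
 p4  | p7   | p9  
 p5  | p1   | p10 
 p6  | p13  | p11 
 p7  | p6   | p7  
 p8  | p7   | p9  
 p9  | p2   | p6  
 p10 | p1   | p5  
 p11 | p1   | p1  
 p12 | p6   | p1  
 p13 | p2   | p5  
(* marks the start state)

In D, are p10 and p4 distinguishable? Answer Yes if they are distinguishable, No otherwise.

Yes

Reachable states from the start: {p1,p2,p4,p5,p6,p7,p9,p10,p11,p12,p13}. Unreachable: {p3,p8} — drop them.
Start with accepting vs non-accepting: {p1,p2,p4,p5,p6,p9,p10,p11,p12,p13} | {p7}.
Split {p1,p2,p4,p5,p6,p9,p10,p11,p12,p13} by δ(·,0) → {p1,p2,p5,p6,p9,p10,p11,p12,p13} and {p4}.
On input 0, block {p1,p2,p5,p6,p9,p10,p11,p12,p13} splits into {p1,p5,p6,p9,p10,p11,p12,p13} and {p2}.
Refine {p1,p5,p6,p9,p10,p11,p12,p13} on symbol 0: members go to different blocks, giving {p1,p5,p6,p10,p11,p12} and {p9,p13}.
Split {p1,p5,p6,p10,p11,p12} by δ(·,0) → {p5,p10,p11,p12} and {p1,p6}.
On input 1, block {p5,p10,p11,p12} splits into {p5,p10} and {p11,p12}.
Split {p9,p13} by δ(·,1) → {p9} and {p13}.
No further refinement is possible. Final partition (8 blocks): {p5,p10} | {p7} | {p4} | {p2} | {p9} | {p1,p6} | {p11,p12} | {p13}.
p10 and p4 end up in different blocks, so they are distinguishable. For instance, the string '0' is accepted from only p10.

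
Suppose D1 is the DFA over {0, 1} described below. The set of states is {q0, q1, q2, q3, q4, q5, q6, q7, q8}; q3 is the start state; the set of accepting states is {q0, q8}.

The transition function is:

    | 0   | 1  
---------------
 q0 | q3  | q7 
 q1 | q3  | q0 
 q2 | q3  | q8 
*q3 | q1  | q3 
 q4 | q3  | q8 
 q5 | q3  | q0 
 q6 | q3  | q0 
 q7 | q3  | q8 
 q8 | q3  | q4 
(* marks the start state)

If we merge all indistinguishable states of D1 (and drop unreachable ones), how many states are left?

3

First remove the unreachable states {q2,q5,q6}; 6 states remain.
P0 = {q0,q8} | {q1,q3,q4,q7}.
Split {q1,q3,q4,q7} by δ(·,1) → {q1,q4,q7} and {q3}.
The partition is now stable with 3 blocks: {q0,q8} | {q1,q4,q7} | {q3}.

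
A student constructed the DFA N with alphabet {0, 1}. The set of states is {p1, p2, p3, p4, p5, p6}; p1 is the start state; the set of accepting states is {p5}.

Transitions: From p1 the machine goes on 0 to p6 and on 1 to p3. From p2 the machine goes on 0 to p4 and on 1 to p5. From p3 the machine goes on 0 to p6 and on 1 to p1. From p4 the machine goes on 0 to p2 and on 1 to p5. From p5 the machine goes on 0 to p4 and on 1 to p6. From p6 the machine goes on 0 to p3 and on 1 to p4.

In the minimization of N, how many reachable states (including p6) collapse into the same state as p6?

All states are reachable from the start state.
Initial partition by acceptance: {p5} | {p1,p2,p3,p4,p6}.
Split {p1,p2,p3,p4,p6} by δ(·,1) → {p1,p3,p6} and {p2,p4}.
On input 1, block {p1,p3,p6} splits into {p1,p3} and {p6}.
Stable partition: {p5} | {p1,p3} | {p2,p4} | {p6} — 4 equivalence classes.
The equivalence class containing p6 is {p6}, of size 1.

1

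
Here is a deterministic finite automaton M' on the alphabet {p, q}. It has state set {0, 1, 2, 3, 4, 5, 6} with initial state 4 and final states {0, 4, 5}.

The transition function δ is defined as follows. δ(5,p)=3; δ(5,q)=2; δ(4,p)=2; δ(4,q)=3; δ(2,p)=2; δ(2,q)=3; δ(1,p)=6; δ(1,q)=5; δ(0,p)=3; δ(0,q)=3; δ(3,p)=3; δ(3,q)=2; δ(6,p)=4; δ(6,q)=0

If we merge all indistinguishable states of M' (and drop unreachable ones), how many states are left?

States {0,1,5,6} cannot be reached from the start state, so discard them.
Initial partition by acceptance: {4} | {2,3}.
The partition is now stable with 2 blocks: {4} | {2,3}.

2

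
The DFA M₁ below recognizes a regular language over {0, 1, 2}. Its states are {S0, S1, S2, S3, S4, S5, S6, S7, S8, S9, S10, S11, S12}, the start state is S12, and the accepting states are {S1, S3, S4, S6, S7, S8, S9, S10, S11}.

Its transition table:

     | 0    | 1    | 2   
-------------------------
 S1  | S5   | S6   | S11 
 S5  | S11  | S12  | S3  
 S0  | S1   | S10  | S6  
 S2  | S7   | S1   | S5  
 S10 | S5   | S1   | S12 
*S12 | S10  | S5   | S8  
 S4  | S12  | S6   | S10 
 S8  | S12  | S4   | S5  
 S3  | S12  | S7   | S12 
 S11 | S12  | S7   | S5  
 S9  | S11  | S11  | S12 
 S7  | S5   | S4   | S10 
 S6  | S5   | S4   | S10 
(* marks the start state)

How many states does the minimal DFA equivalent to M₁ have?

First remove the unreachable states {S0,S2,S9}; 10 states remain.
Initial partition by acceptance: {S1,S3,S4,S6,S7,S8,S10,S11} | {S5,S12}.
Split {S1,S3,S4,S6,S7,S8,S10,S11} by δ(·,2) → {S1,S4,S6,S7} and {S3,S8,S10,S11}.
No further refinement is possible. Final partition (3 blocks): {S1,S4,S6,S7} | {S5,S12} | {S3,S8,S10,S11}.

3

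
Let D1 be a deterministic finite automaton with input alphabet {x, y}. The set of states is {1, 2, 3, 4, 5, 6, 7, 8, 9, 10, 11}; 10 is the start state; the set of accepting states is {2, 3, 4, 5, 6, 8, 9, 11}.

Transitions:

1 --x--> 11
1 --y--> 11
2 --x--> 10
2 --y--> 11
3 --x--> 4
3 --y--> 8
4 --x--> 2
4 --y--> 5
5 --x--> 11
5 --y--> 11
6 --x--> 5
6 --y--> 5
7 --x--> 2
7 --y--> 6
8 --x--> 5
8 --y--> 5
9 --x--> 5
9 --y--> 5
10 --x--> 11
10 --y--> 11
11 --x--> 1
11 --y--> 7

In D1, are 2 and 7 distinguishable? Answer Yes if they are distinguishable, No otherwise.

Yes

Reachable states from the start: {1,2,5,6,7,10,11}. Unreachable: {3,4,8,9} — drop them.
Initial partition by acceptance: {2,5,6,11} | {1,7,10}.
On input x, block {2,5,6,11} splits into {2,11} and {5,6}.
On input y, block {2,11} splits into {2} and {11}.
Split {1,7,10} by δ(·,x) → {1,10} and {7}.
Split {5,6} by δ(·,x) → {5} and {6}.
The partition is now stable with 6 blocks: {2} | {1,10} | {5} | {11} | {7} | {6}.
2 and 7 end up in different blocks, so they are distinguishable. For instance, the string 'ε' is accepted from only 2.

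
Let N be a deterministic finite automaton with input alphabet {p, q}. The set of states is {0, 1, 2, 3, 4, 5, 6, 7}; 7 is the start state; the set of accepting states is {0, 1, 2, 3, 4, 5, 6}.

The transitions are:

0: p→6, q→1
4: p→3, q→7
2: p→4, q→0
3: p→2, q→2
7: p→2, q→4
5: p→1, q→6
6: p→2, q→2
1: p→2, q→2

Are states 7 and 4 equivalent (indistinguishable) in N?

States {5} cannot be reached from the start state, so discard them.
P0 = {0,1,2,3,4,6} | {7}.
Refine {0,1,2,3,4,6} on symbol q: members go to different blocks, giving {0,1,2,3,6} and {4}.
Refine {0,1,2,3,6} on symbol p: members go to different blocks, giving {0,1,3,6} and {2}.
On input p, block {0,1,3,6} splits into {1,3,6} and {0}.
Stable partition: {1,3,6} | {7} | {4} | {2} | {0} — 5 equivalence classes.
7 and 4 end up in different blocks, so they are distinguishable. For instance, the string 'ε' is accepted from only 4.

No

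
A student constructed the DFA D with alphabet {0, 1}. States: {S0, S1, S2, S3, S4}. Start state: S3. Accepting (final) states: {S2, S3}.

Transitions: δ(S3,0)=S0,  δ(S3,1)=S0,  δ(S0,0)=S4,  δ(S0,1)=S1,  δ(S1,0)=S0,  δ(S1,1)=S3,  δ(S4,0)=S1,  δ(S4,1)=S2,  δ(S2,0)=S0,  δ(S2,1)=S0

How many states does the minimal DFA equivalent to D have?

Initial partition by acceptance: {S2,S3} | {S0,S1,S4}.
On input 1, block {S0,S1,S4} splits into {S1,S4} and {S0}.
Refine {S1,S4} on symbol 0: members go to different blocks, giving {S1} and {S4}.
Stable partition: {S2,S3} | {S1} | {S0} | {S4} — 4 equivalence classes.

4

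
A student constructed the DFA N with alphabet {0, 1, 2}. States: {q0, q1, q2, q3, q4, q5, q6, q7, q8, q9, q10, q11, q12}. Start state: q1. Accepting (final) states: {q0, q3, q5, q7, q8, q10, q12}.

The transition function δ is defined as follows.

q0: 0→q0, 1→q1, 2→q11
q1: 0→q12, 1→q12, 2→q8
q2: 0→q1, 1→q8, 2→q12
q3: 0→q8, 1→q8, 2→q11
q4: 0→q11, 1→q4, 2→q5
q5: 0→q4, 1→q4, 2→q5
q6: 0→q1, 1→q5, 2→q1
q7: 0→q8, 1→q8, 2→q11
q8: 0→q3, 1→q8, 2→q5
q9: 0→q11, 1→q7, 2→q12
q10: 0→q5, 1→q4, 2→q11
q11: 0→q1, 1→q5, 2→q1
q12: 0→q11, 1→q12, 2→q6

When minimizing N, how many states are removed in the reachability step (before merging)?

Starting at q1 and following transitions, the reachable set is {q1, q3, q4, q5, q6, q8, q11, q12}. That leaves q0, q2, q7, q9, q10 unreachable — 5 in total.

5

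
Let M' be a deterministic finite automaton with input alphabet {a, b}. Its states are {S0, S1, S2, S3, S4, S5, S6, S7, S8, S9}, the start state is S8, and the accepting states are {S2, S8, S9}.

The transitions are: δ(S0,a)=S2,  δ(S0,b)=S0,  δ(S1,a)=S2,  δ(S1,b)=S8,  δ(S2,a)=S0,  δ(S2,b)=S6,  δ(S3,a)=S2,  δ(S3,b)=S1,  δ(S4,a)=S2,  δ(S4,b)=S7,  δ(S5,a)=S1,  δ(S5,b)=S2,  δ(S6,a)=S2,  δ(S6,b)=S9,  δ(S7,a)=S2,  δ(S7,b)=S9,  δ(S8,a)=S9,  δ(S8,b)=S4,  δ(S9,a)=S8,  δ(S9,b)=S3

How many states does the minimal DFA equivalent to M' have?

5

States {S5} cannot be reached from the start state, so discard them.
P0 = {S2,S8,S9} | {S0,S1,S3,S4,S6,S7}.
Split {S2,S8,S9} by δ(·,a) → {S8,S9} and {S2}.
Split {S0,S1,S3,S4,S6,S7} by δ(·,b) → {S0,S3,S4} and {S1,S6,S7}.
Refine {S0,S3,S4} on symbol b: members go to different blocks, giving {S3,S4} and {S0}.
The partition is now stable with 5 blocks: {S8,S9} | {S3,S4} | {S2} | {S1,S6,S7} | {S0}.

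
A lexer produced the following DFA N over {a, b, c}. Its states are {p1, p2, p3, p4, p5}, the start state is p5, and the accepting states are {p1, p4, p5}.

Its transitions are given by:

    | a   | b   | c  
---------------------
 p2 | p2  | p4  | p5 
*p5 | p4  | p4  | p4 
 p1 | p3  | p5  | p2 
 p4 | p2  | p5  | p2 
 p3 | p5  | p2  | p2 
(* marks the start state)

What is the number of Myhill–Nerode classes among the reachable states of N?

3

States {p1,p3} cannot be reached from the start state, so discard them.
P0 = {p4,p5} | {p2}.
Split {p4,p5} by δ(·,a) → {p4} and {p5}.
The partition is now stable with 3 blocks: {p4} | {p2} | {p5}.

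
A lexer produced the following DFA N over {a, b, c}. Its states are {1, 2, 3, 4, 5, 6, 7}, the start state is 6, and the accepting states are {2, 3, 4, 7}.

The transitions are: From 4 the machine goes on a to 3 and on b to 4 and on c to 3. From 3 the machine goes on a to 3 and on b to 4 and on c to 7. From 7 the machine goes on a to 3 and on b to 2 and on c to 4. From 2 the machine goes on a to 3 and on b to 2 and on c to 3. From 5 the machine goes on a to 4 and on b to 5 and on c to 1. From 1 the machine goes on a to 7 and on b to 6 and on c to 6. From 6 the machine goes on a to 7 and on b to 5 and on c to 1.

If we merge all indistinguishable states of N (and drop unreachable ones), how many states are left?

2

P0 = {2,3,4,7} | {1,5,6}.
Stable partition: {2,3,4,7} | {1,5,6} — 2 equivalence classes.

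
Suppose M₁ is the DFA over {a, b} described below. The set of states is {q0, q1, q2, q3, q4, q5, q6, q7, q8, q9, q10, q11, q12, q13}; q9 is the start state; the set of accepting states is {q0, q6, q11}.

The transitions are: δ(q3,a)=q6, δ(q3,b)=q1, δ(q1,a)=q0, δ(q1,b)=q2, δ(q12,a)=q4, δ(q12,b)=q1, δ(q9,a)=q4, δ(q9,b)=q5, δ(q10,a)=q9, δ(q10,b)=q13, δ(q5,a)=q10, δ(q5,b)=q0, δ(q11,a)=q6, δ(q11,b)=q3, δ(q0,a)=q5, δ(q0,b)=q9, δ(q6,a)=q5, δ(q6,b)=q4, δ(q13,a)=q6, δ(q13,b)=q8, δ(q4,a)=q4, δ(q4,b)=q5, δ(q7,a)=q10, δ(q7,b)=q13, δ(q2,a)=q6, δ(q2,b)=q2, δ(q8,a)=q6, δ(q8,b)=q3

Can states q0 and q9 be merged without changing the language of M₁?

First remove the unreachable states {q7,q11,q12}; 11 states remain.
Start with accepting vs non-accepting: {q0,q6} | {q1,q2,q3,q4,q5,q8,q9,q10,q13}.
Split {q1,q2,q3,q4,q5,q8,q9,q10,q13} by δ(·,a) → {q1,q2,q3,q8,q13} and {q4,q5,q9,q10}.
On input b, block {q4,q5,q9,q10} splits into {q4,q9} and {q5} and {q10}.
The partition is now stable with 5 blocks: {q0,q6} | {q1,q2,q3,q8,q13} | {q4,q9} | {q5} | {q10}.
q0 and q9 end up in different blocks, so they are distinguishable. For instance, the string 'ε' is accepted from only q0.

No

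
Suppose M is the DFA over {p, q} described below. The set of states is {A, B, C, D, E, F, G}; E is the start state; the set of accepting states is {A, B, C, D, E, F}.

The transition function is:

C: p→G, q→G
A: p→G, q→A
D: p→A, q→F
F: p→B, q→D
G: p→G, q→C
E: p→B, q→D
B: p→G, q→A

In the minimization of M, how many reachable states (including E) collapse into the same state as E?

3

All states are reachable from the start state.
P0 = {A,B,C,D,E,F} | {G}.
Refine {A,B,C,D,E,F} on symbol p: members go to different blocks, giving {A,B,C} and {D,E,F}.
On input q, block {A,B,C} splits into {A,B} and {C}.
Stable partition: {A,B} | {G} | {D,E,F} | {C} — 4 equivalence classes.
State E belongs to the block {D,E,F}, which has 3 states.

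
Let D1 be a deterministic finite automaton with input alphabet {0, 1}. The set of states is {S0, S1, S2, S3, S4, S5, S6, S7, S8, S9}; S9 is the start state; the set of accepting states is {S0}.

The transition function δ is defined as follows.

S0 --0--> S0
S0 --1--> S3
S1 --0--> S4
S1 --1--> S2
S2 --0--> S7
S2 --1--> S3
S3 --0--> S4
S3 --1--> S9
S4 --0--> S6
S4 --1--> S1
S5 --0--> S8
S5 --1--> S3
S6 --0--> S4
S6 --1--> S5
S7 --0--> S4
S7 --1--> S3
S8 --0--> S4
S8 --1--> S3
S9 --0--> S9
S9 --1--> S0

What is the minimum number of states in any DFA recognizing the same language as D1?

Every state is reachable, so we keep all 10.
Start with accepting vs non-accepting: {S0} | {S1,S2,S3,S4,S5,S6,S7,S8,S9}.
On input 1, block {S1,S2,S3,S4,S5,S6,S7,S8,S9} splits into {S1,S2,S3,S4,S5,S6,S7,S8} and {S9}.
Refine {S1,S2,S3,S4,S5,S6,S7,S8} on symbol 1: members go to different blocks, giving {S1,S2,S4,S5,S6,S7,S8} and {S3}.
Refine {S1,S2,S4,S5,S6,S7,S8} on symbol 1: members go to different blocks, giving {S2,S5,S7,S8} and {S1,S4,S6}.
Split {S2,S5,S7,S8} by δ(·,0) → {S2,S5} and {S7,S8}.
On input 1, block {S1,S4,S6} splits into {S1,S6} and {S4}.
Stable partition: {S0} | {S2,S5} | {S9} | {S3} | {S1,S6} | {S7,S8} | {S4} — 7 equivalence classes.

7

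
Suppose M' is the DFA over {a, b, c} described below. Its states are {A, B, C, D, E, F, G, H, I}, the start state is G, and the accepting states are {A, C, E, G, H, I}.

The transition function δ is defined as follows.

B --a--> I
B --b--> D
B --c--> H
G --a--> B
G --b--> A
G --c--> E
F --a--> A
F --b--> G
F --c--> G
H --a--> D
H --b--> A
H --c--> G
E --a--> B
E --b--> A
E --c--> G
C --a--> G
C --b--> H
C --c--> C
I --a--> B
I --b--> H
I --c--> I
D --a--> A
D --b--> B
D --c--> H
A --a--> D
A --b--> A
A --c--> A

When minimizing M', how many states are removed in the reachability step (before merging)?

2

BFS from G reaches {A, B, D, E, G, H, I}; the 2 state(s) C, F are never visited.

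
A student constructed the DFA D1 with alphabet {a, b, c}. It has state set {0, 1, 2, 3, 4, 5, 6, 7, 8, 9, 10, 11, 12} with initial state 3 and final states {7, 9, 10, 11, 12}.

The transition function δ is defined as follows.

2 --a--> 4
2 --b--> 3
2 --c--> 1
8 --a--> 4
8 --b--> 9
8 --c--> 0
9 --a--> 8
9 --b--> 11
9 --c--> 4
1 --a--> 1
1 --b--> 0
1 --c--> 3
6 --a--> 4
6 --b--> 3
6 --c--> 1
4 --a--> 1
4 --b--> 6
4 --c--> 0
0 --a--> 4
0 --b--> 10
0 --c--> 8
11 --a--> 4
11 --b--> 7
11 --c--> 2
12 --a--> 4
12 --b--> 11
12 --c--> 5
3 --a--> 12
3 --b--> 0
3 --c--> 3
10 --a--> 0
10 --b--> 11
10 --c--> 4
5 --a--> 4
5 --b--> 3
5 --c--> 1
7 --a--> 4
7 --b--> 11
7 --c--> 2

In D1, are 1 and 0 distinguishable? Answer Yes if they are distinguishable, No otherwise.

All states are reachable from the start state.
P0 = {7,9,10,11,12} | {0,1,2,3,4,5,6,8}.
Refine {0,1,2,3,4,5,6,8} on symbol a: members go to different blocks, giving {0,1,2,4,5,6,8} and {3}.
Split {0,1,2,4,5,6,8} by δ(·,b) → {2,5,6} and {0,8} and {1,4}.
Split {7,9,10,11,12} by δ(·,a) → {7,11,12} and {9,10}.
On input b, block {1,4} splits into {1} and {4}.
No further refinement is possible. Final partition (7 blocks): {7,11,12} | {2,5,6} | {3} | {0,8} | {1} | {9,10} | {4}.
1 and 0 end up in different blocks, so they are distinguishable. For instance, the string 'b' is accepted from only 0.

Yes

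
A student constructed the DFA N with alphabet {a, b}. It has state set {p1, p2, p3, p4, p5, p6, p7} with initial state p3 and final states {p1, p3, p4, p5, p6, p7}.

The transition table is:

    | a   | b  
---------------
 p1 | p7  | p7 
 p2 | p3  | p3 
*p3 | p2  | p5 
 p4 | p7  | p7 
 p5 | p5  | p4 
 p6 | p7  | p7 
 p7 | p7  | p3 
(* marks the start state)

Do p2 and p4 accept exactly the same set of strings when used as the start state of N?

Reachable states from the start: {p2,p3,p4,p5,p7}. Unreachable: {p1,p6} — drop them.
P0 = {p3,p4,p5,p7} | {p2}.
Split {p3,p4,p5,p7} by δ(·,a) → {p4,p5,p7} and {p3}.
On input b, block {p4,p5,p7} splits into {p4,p5} and {p7}.
Refine {p4,p5} on symbol a: members go to different blocks, giving {p4} and {p5}.
No further refinement is possible. Final partition (5 blocks): {p4} | {p2} | {p3} | {p7} | {p5}.
p2 and p4 end up in different blocks, so they are distinguishable. For instance, the string 'ε' is accepted from only p4.

No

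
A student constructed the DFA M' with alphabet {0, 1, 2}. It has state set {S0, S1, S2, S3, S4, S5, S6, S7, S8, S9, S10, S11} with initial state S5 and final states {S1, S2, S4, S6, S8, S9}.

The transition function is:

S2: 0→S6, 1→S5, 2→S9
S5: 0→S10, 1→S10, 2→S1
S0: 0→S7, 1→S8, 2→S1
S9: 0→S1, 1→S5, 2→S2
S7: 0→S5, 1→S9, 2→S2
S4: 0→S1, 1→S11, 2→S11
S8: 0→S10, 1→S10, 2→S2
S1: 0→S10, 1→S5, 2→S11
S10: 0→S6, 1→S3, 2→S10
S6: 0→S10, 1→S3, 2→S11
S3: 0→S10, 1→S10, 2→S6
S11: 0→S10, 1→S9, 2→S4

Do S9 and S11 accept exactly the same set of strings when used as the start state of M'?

Reachable states from the start: {S1,S2,S3,S4,S5,S6,S9,S10,S11}. Unreachable: {S0,S7,S8} — drop them.
P0 = {S1,S2,S4,S6,S9} | {S3,S5,S10,S11}.
Refine {S1,S2,S4,S6,S9} on symbol 0: members go to different blocks, giving {S2,S4,S9} and {S1,S6}.
Split {S2,S4,S9} by δ(·,2) → {S2,S9} and {S4}.
Refine {S3,S5,S10,S11} on symbol 0: members go to different blocks, giving {S3,S5,S11} and {S10}.
Split {S3,S5,S11} by δ(·,1) → {S3,S5} and {S11}.
No further refinement is possible. Final partition (6 blocks): {S2,S9} | {S3,S5} | {S1,S6} | {S4} | {S10} | {S11}.
S9 and S11 end up in different blocks, so they are distinguishable. For instance, the string 'ε' is accepted from only S9.

No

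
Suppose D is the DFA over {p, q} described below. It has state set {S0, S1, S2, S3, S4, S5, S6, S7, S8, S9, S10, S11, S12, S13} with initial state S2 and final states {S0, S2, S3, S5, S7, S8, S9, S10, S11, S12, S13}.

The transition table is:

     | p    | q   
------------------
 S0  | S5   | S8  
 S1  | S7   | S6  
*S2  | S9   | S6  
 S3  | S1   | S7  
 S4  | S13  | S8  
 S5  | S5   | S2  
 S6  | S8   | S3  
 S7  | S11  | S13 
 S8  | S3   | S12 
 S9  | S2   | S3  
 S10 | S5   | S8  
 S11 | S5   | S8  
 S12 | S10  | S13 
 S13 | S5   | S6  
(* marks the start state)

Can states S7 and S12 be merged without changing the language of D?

Yes

States {S0,S4} cannot be reached from the start state, so discard them.
Initial partition by acceptance: {S2,S3,S5,S7,S8,S9,S10,S11,S12,S13} | {S1,S6}.
Refine {S2,S3,S5,S7,S8,S9,S10,S11,S12,S13} on symbol p: members go to different blocks, giving {S2,S5,S7,S8,S9,S10,S11,S12,S13} and {S3}.
Refine {S2,S5,S7,S8,S9,S10,S11,S12,S13} on symbol p: members go to different blocks, giving {S2,S5,S7,S9,S10,S11,S12,S13} and {S8}.
Split {S2,S5,S7,S9,S10,S11,S12,S13} by δ(·,q) → {S5,S7,S12} and {S2,S13} and {S10,S11} and {S9}.
Refine {S5,S7,S12} on symbol p: members go to different blocks, giving {S7,S12} and {S5}.
Refine {S1,S6} on symbol p: members go to different blocks, giving {S1} and {S6}.
Split {S2,S13} by δ(·,p) → {S2} and {S13}.
The partition is now stable with 10 blocks: {S7,S12} | {S1} | {S3} | {S8} | {S2} | {S10,S11} | {S9} | {S5} | {S6} | {S13}.
S7 and S12 lie in the same block of the stable partition, so they are equivalent — no string distinguishes them.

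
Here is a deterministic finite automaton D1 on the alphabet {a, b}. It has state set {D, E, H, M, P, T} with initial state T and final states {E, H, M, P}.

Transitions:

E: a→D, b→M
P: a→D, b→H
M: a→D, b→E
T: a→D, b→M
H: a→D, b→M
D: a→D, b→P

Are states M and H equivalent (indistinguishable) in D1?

Yes

All states are reachable from the start state.
P0 = {E,H,M,P} | {D,T}.
No further refinement is possible. Final partition (2 blocks): {E,H,M,P} | {D,T}.
M and H lie in the same block of the stable partition, so they are equivalent — no string distinguishes them.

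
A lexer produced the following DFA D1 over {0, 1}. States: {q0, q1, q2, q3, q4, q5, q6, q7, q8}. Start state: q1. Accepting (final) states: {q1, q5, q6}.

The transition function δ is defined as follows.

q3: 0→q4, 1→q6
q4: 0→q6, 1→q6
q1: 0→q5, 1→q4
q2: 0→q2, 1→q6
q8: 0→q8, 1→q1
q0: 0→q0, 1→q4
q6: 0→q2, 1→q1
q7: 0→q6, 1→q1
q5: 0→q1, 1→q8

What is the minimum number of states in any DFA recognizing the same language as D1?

States {q0,q3,q7} cannot be reached from the start state, so discard them.
P0 = {q1,q5,q6} | {q2,q4,q8}.
Split {q1,q5,q6} by δ(·,0) → {q1,q5} and {q6}.
On input 0, block {q2,q4,q8} splits into {q2,q8} and {q4}.
Refine {q1,q5} on symbol 1: members go to different blocks, giving {q1} and {q5}.
Refine {q2,q8} on symbol 1: members go to different blocks, giving {q2} and {q8}.
No further refinement is possible. Final partition (6 blocks): {q1} | {q2} | {q6} | {q4} | {q5} | {q8}.

6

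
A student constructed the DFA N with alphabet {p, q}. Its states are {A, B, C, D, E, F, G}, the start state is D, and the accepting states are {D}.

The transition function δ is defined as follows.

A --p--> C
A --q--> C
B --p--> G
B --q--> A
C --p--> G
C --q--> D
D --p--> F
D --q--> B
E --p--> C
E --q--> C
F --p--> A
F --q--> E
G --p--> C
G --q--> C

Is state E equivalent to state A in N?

All states are reachable from the start state.
Initial partition by acceptance: {D} | {A,B,C,E,F,G}.
On input q, block {A,B,C,E,F,G} splits into {A,B,E,F,G} and {C}.
On input p, block {A,B,E,F,G} splits into {A,E,G} and {B,F}.
Stable partition: {D} | {A,E,G} | {C} | {B,F} — 4 equivalence classes.
E and A lie in the same block of the stable partition, so they are equivalent — no string distinguishes them.

Yes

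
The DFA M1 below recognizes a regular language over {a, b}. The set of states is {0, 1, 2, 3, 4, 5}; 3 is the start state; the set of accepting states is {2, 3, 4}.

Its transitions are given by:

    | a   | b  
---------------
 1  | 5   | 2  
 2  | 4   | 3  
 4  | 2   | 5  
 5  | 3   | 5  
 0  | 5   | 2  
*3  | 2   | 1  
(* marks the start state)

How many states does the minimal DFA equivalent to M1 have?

5

First remove the unreachable states {0}; 5 states remain.
P0 = {2,3,4} | {1,5}.
On input b, block {2,3,4} splits into {3,4} and {2}.
On input a, block {1,5} splits into {1} and {5}.
Refine {3,4} on symbol b: members go to different blocks, giving {3} and {4}.
No further refinement is possible. Final partition (5 blocks): {3} | {1} | {2} | {5} | {4}.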